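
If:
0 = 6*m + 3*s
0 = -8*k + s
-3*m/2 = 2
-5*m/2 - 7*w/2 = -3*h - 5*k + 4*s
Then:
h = 7*w/6 + 17/9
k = 1/3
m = -4/3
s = 8/3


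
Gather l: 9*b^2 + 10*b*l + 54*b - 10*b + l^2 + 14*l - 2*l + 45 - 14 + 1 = 9*b^2 + 44*b + l^2 + l*(10*b + 12) + 32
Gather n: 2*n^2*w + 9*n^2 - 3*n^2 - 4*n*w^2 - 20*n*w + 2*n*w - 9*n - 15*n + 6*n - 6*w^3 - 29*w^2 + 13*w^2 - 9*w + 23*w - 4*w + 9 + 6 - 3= n^2*(2*w + 6) + n*(-4*w^2 - 18*w - 18) - 6*w^3 - 16*w^2 + 10*w + 12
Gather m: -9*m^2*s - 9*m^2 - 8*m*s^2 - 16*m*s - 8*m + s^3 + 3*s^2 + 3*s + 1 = m^2*(-9*s - 9) + m*(-8*s^2 - 16*s - 8) + s^3 + 3*s^2 + 3*s + 1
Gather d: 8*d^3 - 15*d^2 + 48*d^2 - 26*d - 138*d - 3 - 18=8*d^3 + 33*d^2 - 164*d - 21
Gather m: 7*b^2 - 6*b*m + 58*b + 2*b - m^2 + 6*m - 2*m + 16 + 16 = 7*b^2 + 60*b - m^2 + m*(4 - 6*b) + 32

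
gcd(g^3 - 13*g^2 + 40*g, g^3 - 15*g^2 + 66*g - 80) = g^2 - 13*g + 40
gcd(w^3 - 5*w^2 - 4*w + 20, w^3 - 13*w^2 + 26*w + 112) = w + 2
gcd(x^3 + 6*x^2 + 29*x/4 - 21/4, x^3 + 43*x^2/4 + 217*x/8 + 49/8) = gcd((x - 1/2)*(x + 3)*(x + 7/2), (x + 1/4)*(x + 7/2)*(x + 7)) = x + 7/2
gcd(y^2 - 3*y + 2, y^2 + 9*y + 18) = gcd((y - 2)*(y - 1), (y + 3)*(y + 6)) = 1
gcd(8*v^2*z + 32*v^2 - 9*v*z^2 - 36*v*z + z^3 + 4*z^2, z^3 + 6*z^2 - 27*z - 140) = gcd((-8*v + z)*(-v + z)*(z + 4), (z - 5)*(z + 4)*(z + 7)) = z + 4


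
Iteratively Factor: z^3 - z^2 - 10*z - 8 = (z + 1)*(z^2 - 2*z - 8) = (z + 1)*(z + 2)*(z - 4)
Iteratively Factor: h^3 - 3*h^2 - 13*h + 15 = (h - 5)*(h^2 + 2*h - 3) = (h - 5)*(h + 3)*(h - 1)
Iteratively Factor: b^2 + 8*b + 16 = (b + 4)*(b + 4)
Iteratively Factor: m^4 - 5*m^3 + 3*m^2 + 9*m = (m)*(m^3 - 5*m^2 + 3*m + 9) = m*(m - 3)*(m^2 - 2*m - 3) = m*(m - 3)^2*(m + 1)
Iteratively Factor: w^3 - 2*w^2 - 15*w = (w)*(w^2 - 2*w - 15) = w*(w + 3)*(w - 5)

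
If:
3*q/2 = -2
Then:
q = -4/3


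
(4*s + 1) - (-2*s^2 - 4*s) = 2*s^2 + 8*s + 1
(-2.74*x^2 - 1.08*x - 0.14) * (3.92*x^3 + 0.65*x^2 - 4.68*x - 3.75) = -10.7408*x^5 - 6.0146*x^4 + 11.5724*x^3 + 15.2384*x^2 + 4.7052*x + 0.525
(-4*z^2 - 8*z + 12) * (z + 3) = -4*z^3 - 20*z^2 - 12*z + 36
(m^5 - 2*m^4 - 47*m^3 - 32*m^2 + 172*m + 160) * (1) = m^5 - 2*m^4 - 47*m^3 - 32*m^2 + 172*m + 160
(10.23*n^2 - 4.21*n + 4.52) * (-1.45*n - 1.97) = -14.8335*n^3 - 14.0486*n^2 + 1.7397*n - 8.9044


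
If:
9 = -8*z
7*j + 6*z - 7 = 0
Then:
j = 55/28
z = -9/8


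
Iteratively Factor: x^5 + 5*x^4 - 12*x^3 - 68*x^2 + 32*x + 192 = (x - 3)*(x^4 + 8*x^3 + 12*x^2 - 32*x - 64) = (x - 3)*(x + 2)*(x^3 + 6*x^2 - 32) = (x - 3)*(x + 2)*(x + 4)*(x^2 + 2*x - 8) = (x - 3)*(x + 2)*(x + 4)^2*(x - 2)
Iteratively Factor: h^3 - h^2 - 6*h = (h - 3)*(h^2 + 2*h) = h*(h - 3)*(h + 2)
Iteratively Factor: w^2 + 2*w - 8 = (w - 2)*(w + 4)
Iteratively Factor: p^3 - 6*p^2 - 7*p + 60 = (p + 3)*(p^2 - 9*p + 20) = (p - 5)*(p + 3)*(p - 4)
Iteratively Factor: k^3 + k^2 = (k + 1)*(k^2) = k*(k + 1)*(k)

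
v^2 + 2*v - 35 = (v - 5)*(v + 7)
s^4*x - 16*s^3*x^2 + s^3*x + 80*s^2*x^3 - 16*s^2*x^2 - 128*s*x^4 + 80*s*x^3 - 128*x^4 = (s - 8*x)*(s - 4*x)^2*(s*x + x)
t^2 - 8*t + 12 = (t - 6)*(t - 2)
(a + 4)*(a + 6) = a^2 + 10*a + 24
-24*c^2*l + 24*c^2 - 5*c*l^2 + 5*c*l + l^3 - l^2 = (-8*c + l)*(3*c + l)*(l - 1)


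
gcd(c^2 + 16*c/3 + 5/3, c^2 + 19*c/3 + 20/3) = c + 5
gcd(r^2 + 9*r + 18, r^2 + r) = 1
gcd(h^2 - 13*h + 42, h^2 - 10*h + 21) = h - 7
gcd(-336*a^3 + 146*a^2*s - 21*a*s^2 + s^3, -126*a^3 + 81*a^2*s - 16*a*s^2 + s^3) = 42*a^2 - 13*a*s + s^2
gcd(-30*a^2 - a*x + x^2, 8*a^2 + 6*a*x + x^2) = 1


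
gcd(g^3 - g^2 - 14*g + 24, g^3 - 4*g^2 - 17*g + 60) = g^2 + g - 12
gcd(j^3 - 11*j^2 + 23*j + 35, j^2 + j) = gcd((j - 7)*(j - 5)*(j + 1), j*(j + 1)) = j + 1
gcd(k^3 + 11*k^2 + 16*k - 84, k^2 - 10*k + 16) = k - 2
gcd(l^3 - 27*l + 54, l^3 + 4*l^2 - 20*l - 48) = l + 6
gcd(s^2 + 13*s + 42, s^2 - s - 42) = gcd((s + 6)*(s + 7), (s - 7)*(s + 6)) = s + 6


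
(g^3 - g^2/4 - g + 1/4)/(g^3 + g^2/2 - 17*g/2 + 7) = (4*g^2 + 3*g - 1)/(2*(2*g^2 + 3*g - 14))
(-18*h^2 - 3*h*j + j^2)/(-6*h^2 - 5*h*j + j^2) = (3*h + j)/(h + j)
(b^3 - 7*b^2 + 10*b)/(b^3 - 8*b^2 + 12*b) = (b - 5)/(b - 6)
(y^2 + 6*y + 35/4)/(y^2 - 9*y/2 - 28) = (y + 5/2)/(y - 8)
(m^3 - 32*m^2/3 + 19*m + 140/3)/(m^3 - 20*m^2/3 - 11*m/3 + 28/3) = (m - 5)/(m - 1)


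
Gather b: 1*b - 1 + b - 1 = 2*b - 2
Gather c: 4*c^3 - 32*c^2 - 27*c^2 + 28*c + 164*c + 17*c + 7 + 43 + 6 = 4*c^3 - 59*c^2 + 209*c + 56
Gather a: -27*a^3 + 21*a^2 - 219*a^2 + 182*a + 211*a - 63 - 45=-27*a^3 - 198*a^2 + 393*a - 108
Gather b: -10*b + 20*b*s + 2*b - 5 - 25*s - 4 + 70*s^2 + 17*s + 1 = b*(20*s - 8) + 70*s^2 - 8*s - 8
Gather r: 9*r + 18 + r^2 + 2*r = r^2 + 11*r + 18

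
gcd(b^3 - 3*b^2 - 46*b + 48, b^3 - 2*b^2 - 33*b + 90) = b + 6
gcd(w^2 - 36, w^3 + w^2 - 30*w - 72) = w - 6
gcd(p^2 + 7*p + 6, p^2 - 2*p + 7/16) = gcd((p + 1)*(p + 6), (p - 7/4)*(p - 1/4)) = 1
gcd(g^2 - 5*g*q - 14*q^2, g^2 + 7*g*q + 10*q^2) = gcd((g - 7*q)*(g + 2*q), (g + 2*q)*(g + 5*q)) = g + 2*q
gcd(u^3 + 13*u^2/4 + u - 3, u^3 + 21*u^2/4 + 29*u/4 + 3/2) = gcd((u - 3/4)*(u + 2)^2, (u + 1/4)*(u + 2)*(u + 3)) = u + 2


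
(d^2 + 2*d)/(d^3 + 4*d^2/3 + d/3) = 3*(d + 2)/(3*d^2 + 4*d + 1)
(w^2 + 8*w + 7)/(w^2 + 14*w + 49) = (w + 1)/(w + 7)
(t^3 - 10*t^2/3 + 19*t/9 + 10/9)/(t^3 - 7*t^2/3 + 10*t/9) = (3*t^2 - 5*t - 2)/(t*(3*t - 2))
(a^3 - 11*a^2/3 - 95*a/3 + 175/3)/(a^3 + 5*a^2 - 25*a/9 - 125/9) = 3*(a - 7)/(3*a + 5)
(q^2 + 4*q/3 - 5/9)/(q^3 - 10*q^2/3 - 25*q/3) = (q - 1/3)/(q*(q - 5))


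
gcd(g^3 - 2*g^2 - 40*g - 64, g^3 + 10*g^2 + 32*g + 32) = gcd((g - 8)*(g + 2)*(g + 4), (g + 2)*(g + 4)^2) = g^2 + 6*g + 8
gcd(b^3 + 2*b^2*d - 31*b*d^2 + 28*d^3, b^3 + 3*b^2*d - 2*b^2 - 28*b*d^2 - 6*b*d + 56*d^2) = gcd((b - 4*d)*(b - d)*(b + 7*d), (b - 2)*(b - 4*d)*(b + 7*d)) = b^2 + 3*b*d - 28*d^2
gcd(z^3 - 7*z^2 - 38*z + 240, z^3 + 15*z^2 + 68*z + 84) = z + 6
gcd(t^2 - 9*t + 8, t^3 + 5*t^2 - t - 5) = t - 1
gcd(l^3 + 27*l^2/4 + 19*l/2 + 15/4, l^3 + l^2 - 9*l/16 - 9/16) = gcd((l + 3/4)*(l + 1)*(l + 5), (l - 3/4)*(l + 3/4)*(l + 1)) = l^2 + 7*l/4 + 3/4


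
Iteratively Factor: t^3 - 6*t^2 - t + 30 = (t - 5)*(t^2 - t - 6) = (t - 5)*(t - 3)*(t + 2)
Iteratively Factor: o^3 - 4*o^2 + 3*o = (o)*(o^2 - 4*o + 3) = o*(o - 3)*(o - 1)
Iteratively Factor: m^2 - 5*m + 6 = (m - 3)*(m - 2)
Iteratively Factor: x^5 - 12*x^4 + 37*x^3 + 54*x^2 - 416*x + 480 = (x + 3)*(x^4 - 15*x^3 + 82*x^2 - 192*x + 160) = (x - 4)*(x + 3)*(x^3 - 11*x^2 + 38*x - 40) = (x - 5)*(x - 4)*(x + 3)*(x^2 - 6*x + 8) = (x - 5)*(x - 4)*(x - 2)*(x + 3)*(x - 4)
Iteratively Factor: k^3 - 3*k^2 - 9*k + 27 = (k + 3)*(k^2 - 6*k + 9) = (k - 3)*(k + 3)*(k - 3)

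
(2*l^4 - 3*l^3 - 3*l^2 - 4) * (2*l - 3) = 4*l^5 - 12*l^4 + 3*l^3 + 9*l^2 - 8*l + 12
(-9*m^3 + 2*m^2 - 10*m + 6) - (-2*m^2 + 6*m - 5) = -9*m^3 + 4*m^2 - 16*m + 11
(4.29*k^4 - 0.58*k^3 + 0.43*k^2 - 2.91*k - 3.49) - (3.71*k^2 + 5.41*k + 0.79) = 4.29*k^4 - 0.58*k^3 - 3.28*k^2 - 8.32*k - 4.28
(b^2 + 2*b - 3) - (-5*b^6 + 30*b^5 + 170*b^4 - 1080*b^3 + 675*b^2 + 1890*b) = 5*b^6 - 30*b^5 - 170*b^4 + 1080*b^3 - 674*b^2 - 1888*b - 3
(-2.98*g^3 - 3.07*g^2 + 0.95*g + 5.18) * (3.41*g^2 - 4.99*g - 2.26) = -10.1618*g^5 + 4.4015*g^4 + 25.2936*g^3 + 19.8615*g^2 - 27.9952*g - 11.7068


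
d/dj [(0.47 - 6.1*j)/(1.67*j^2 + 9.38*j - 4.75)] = (10.187*j^2 - 1.5698*j + 24.5664)/(2.7889*j^4 + 31.3292*j^3 + 72.1194*j^2 - 89.11*j + 22.5625)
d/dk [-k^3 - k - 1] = -3*k^2 - 1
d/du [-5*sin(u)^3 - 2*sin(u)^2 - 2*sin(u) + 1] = (-4*sin(u) + 15*cos(u)^2 - 17)*cos(u)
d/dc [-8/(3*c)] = 8/(3*c^2)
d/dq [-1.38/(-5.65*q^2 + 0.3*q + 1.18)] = (0.414 - 15.594*q)/(-5.65*q^2 + 0.3*q + 1.18)^2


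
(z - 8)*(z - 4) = z^2 - 12*z + 32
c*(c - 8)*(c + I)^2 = c^4 - 8*c^3 + 2*I*c^3 - c^2 - 16*I*c^2 + 8*c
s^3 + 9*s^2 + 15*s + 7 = (s + 1)^2*(s + 7)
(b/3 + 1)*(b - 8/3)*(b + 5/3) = b^3/3 + 2*b^2/3 - 67*b/27 - 40/9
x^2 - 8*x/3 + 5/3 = (x - 5/3)*(x - 1)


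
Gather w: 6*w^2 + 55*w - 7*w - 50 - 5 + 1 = 6*w^2 + 48*w - 54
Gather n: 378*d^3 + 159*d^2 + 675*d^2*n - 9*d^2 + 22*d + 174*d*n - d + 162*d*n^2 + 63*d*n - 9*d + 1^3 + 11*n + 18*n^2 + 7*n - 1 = 378*d^3 + 150*d^2 + 12*d + n^2*(162*d + 18) + n*(675*d^2 + 237*d + 18)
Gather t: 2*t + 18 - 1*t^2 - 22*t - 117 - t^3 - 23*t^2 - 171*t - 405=-t^3 - 24*t^2 - 191*t - 504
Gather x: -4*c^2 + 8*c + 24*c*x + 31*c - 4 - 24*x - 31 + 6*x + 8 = -4*c^2 + 39*c + x*(24*c - 18) - 27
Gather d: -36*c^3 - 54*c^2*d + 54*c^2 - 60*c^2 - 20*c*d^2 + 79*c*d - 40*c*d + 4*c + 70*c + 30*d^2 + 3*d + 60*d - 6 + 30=-36*c^3 - 6*c^2 + 74*c + d^2*(30 - 20*c) + d*(-54*c^2 + 39*c + 63) + 24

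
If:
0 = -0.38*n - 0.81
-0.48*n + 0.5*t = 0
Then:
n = -2.13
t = -2.05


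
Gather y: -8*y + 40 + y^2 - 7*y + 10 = y^2 - 15*y + 50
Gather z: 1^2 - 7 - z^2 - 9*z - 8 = -z^2 - 9*z - 14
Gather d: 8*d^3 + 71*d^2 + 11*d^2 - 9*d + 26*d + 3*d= 8*d^3 + 82*d^2 + 20*d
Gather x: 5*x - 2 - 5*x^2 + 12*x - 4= -5*x^2 + 17*x - 6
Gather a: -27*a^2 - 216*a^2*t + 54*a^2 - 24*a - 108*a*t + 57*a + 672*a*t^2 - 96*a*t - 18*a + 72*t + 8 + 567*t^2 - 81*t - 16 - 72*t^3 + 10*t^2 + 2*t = a^2*(27 - 216*t) + a*(672*t^2 - 204*t + 15) - 72*t^3 + 577*t^2 - 7*t - 8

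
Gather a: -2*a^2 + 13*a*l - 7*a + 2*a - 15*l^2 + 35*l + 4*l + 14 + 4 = -2*a^2 + a*(13*l - 5) - 15*l^2 + 39*l + 18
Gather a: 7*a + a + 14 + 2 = 8*a + 16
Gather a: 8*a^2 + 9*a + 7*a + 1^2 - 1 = 8*a^2 + 16*a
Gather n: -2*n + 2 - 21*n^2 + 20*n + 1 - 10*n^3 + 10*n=-10*n^3 - 21*n^2 + 28*n + 3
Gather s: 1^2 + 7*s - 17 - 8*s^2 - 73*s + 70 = -8*s^2 - 66*s + 54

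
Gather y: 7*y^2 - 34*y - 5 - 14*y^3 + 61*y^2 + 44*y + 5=-14*y^3 + 68*y^2 + 10*y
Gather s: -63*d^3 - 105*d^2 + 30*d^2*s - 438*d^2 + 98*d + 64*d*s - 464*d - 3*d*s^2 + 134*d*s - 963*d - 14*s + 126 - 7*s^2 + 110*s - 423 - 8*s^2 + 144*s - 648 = -63*d^3 - 543*d^2 - 1329*d + s^2*(-3*d - 15) + s*(30*d^2 + 198*d + 240) - 945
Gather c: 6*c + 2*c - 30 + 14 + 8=8*c - 8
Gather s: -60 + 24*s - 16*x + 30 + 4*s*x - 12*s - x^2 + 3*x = s*(4*x + 12) - x^2 - 13*x - 30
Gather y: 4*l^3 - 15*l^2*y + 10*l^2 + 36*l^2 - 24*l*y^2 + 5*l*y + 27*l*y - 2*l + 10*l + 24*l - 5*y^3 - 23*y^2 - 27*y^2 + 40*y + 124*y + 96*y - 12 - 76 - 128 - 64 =4*l^3 + 46*l^2 + 32*l - 5*y^3 + y^2*(-24*l - 50) + y*(-15*l^2 + 32*l + 260) - 280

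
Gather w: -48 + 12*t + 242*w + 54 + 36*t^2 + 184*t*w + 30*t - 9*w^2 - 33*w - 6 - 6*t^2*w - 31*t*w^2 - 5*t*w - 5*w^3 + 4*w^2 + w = 36*t^2 + 42*t - 5*w^3 + w^2*(-31*t - 5) + w*(-6*t^2 + 179*t + 210)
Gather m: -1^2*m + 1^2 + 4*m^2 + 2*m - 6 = 4*m^2 + m - 5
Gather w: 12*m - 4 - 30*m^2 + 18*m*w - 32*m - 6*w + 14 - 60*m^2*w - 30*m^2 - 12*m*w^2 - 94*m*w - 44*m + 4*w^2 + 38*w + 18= -60*m^2 - 64*m + w^2*(4 - 12*m) + w*(-60*m^2 - 76*m + 32) + 28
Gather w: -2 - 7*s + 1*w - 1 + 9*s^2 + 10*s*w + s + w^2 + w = 9*s^2 - 6*s + w^2 + w*(10*s + 2) - 3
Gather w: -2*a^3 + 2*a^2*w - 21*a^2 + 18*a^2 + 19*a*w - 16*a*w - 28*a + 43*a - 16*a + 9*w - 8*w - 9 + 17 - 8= -2*a^3 - 3*a^2 - a + w*(2*a^2 + 3*a + 1)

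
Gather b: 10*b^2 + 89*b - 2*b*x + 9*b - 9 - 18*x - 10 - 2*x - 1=10*b^2 + b*(98 - 2*x) - 20*x - 20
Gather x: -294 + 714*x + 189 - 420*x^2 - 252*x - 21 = -420*x^2 + 462*x - 126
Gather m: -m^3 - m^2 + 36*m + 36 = -m^3 - m^2 + 36*m + 36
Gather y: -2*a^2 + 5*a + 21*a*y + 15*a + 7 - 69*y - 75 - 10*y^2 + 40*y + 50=-2*a^2 + 20*a - 10*y^2 + y*(21*a - 29) - 18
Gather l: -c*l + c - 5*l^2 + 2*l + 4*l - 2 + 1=c - 5*l^2 + l*(6 - c) - 1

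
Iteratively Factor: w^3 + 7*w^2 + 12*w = (w + 4)*(w^2 + 3*w) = (w + 3)*(w + 4)*(w)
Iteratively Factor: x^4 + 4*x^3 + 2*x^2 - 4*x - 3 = (x + 3)*(x^3 + x^2 - x - 1) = (x + 1)*(x + 3)*(x^2 - 1) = (x + 1)^2*(x + 3)*(x - 1)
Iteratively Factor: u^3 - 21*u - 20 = (u + 4)*(u^2 - 4*u - 5) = (u - 5)*(u + 4)*(u + 1)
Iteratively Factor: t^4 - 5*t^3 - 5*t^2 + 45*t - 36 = (t - 1)*(t^3 - 4*t^2 - 9*t + 36) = (t - 3)*(t - 1)*(t^2 - t - 12) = (t - 4)*(t - 3)*(t - 1)*(t + 3)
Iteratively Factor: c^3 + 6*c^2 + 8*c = (c + 4)*(c^2 + 2*c) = c*(c + 4)*(c + 2)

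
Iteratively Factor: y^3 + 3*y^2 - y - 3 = (y + 1)*(y^2 + 2*y - 3) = (y - 1)*(y + 1)*(y + 3)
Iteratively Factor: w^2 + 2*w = (w)*(w + 2)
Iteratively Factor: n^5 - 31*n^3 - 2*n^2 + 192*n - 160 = (n - 5)*(n^4 + 5*n^3 - 6*n^2 - 32*n + 32) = (n - 5)*(n - 2)*(n^3 + 7*n^2 + 8*n - 16) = (n - 5)*(n - 2)*(n + 4)*(n^2 + 3*n - 4) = (n - 5)*(n - 2)*(n - 1)*(n + 4)*(n + 4)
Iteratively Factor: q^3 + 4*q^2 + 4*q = (q + 2)*(q^2 + 2*q) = (q + 2)^2*(q)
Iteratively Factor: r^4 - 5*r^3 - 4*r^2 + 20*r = (r + 2)*(r^3 - 7*r^2 + 10*r) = (r - 2)*(r + 2)*(r^2 - 5*r) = (r - 5)*(r - 2)*(r + 2)*(r)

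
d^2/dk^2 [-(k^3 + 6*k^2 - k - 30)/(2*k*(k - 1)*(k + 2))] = (-5*k^6 - 3*k^5 + 147*k^4 + 227*k^3 - 90*k^2 - 180*k + 120)/(k^3*(k^6 + 3*k^5 - 3*k^4 - 11*k^3 + 6*k^2 + 12*k - 8))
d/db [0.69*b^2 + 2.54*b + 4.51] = 1.38*b + 2.54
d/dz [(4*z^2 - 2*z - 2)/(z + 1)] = 4*z*(z + 2)/(z^2 + 2*z + 1)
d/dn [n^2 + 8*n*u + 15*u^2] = 2*n + 8*u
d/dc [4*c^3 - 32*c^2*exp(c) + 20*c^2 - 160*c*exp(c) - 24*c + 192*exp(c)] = -32*c^2*exp(c) + 12*c^2 - 224*c*exp(c) + 40*c + 32*exp(c) - 24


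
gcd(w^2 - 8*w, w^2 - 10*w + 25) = 1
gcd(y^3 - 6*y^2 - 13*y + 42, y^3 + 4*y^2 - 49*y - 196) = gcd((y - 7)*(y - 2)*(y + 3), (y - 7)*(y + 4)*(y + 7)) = y - 7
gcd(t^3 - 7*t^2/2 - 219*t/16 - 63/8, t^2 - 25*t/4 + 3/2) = t - 6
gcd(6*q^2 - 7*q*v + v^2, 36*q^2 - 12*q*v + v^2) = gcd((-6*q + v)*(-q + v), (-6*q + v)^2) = 6*q - v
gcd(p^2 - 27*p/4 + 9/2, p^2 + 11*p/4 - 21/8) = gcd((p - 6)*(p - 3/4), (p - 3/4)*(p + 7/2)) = p - 3/4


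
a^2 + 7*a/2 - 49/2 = (a - 7/2)*(a + 7)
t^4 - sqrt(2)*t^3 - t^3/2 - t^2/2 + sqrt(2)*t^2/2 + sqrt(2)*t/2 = t*(t - 1)*(t + 1/2)*(t - sqrt(2))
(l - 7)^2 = l^2 - 14*l + 49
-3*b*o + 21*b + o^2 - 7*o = (-3*b + o)*(o - 7)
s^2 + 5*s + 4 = (s + 1)*(s + 4)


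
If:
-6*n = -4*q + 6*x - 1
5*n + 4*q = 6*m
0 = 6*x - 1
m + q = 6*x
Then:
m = 11/20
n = 3/10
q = 9/20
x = 1/6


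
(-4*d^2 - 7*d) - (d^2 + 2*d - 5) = -5*d^2 - 9*d + 5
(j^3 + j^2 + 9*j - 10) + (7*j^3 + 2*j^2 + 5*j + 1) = 8*j^3 + 3*j^2 + 14*j - 9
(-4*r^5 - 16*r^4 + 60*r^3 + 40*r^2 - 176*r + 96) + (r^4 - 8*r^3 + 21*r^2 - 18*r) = -4*r^5 - 15*r^4 + 52*r^3 + 61*r^2 - 194*r + 96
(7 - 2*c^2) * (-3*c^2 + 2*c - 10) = 6*c^4 - 4*c^3 - c^2 + 14*c - 70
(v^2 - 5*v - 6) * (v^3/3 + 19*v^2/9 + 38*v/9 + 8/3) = v^5/3 + 4*v^4/9 - 25*v^3/3 - 280*v^2/9 - 116*v/3 - 16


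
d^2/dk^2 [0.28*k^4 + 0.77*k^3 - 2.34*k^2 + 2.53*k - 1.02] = 3.36*k^2 + 4.62*k - 4.68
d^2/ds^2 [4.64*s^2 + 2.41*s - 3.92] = 9.28000000000000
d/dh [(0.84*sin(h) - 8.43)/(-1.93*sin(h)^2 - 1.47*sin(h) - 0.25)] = (1.6212*sin(h)^2 - 32.5398*sin(h) - 12.6021)*cos(h)/(3.7249*sin(h)^4 + 5.6742*sin(h)^3 + 3.1259*sin(h)^2 + 0.735*sin(h) + 0.0625)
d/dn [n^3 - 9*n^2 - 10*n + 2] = 3*n^2 - 18*n - 10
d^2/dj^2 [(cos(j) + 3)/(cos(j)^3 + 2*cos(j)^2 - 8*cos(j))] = (2*(cos(j) + 3)*(3*cos(j)^2 + 4*cos(j) - 8)^2*sin(j)^2 - (cos(j)^2 + 2*cos(j) - 8)^2*cos(j)^3 + (cos(j)^2 + 2*cos(j) - 8)*(12*(1 - cos(2*j))^2 - 174*cos(j) + 36*cos(2*j) + 86*cos(3*j) + 9*cos(4*j) + 11)*cos(j)/8)/((cos(j)^2 + 2*cos(j) - 8)^3*cos(j)^3)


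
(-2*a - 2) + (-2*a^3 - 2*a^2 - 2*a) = -2*a^3 - 2*a^2 - 4*a - 2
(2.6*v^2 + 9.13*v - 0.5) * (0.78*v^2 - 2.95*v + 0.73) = 2.028*v^4 - 0.5486*v^3 - 25.4255*v^2 + 8.1399*v - 0.365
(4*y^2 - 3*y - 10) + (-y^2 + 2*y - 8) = 3*y^2 - y - 18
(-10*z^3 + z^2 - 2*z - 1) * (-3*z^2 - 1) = 30*z^5 - 3*z^4 + 16*z^3 + 2*z^2 + 2*z + 1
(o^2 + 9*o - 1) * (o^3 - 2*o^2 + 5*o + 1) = o^5 + 7*o^4 - 14*o^3 + 48*o^2 + 4*o - 1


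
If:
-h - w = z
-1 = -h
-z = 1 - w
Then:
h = 1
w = 0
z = -1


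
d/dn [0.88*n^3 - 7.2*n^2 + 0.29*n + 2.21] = 2.64*n^2 - 14.4*n + 0.29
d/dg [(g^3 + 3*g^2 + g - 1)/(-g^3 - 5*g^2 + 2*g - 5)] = (-2*g^4 + 6*g^3 - 7*g^2 - 40*g - 3)/(g^6 + 10*g^5 + 21*g^4 - 10*g^3 + 54*g^2 - 20*g + 25)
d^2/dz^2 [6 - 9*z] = 0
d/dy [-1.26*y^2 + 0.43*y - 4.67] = 0.43 - 2.52*y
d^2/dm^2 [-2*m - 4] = 0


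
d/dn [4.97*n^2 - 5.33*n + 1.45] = 9.94*n - 5.33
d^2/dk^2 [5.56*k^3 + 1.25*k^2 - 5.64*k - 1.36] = 33.36*k + 2.5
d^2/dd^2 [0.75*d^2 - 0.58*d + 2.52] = 1.50000000000000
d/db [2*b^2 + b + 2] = 4*b + 1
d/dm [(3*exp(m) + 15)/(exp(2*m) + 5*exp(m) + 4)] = 3*(-(exp(m) + 5)*(2*exp(m) + 5) + exp(2*m) + 5*exp(m) + 4)*exp(m)/(exp(2*m) + 5*exp(m) + 4)^2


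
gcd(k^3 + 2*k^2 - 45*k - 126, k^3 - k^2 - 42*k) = k^2 - k - 42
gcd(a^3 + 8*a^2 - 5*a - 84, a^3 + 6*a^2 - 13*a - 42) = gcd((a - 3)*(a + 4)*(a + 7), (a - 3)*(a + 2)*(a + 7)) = a^2 + 4*a - 21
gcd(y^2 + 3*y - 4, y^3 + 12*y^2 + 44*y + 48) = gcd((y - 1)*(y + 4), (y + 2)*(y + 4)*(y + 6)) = y + 4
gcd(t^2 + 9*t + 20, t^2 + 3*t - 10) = t + 5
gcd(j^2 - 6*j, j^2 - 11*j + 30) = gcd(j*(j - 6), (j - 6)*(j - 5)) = j - 6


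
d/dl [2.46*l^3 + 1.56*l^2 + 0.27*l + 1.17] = 7.38*l^2 + 3.12*l + 0.27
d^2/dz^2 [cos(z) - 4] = -cos(z)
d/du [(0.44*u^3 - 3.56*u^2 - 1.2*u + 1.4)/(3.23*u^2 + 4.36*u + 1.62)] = (1.4212*u^4 + 3.8368*u^3 - 9.5072*u^2 - 20.5784*u - 8.048)/(10.4329*u^4 + 28.1656*u^3 + 29.4748*u^2 + 14.1264*u + 2.6244)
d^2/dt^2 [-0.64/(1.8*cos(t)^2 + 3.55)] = (8.2944*sin(t)^4 + 12.2112*sin(t)^2 - 12.3264)/(1.8*cos(t)^2 + 3.55)^3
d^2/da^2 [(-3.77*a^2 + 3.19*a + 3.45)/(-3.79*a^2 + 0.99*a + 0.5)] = (1.13686837721616e-13*a^4 - 63.3521239999999*a^3 - 254.47197*a^2 + 41.39817*a - 14.79509)/(54.439939*a^6 - 42.661377*a^5 - 10.402413*a^4 + 10.286001*a^3 + 1.37235*a^2 - 0.7425*a - 0.125)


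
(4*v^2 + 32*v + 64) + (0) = 4*v^2 + 32*v + 64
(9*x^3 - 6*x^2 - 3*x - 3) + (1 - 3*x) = 9*x^3 - 6*x^2 - 6*x - 2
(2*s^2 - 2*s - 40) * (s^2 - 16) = 2*s^4 - 2*s^3 - 72*s^2 + 32*s + 640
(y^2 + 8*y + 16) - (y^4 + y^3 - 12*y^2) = -y^4 - y^3 + 13*y^2 + 8*y + 16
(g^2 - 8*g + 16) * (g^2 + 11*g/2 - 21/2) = g^4 - 5*g^3/2 - 77*g^2/2 + 172*g - 168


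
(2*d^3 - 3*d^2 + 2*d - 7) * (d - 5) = 2*d^4 - 13*d^3 + 17*d^2 - 17*d + 35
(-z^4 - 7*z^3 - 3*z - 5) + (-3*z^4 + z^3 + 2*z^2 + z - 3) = -4*z^4 - 6*z^3 + 2*z^2 - 2*z - 8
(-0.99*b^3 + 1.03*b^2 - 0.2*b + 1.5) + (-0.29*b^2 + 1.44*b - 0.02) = -0.99*b^3 + 0.74*b^2 + 1.24*b + 1.48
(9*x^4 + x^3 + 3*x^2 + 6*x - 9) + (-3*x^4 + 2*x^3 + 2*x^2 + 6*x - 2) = 6*x^4 + 3*x^3 + 5*x^2 + 12*x - 11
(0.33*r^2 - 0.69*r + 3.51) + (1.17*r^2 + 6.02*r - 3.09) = 1.5*r^2 + 5.33*r + 0.42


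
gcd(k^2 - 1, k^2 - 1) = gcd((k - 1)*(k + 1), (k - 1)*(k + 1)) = k^2 - 1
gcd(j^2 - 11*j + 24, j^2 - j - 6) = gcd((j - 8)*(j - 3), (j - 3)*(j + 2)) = j - 3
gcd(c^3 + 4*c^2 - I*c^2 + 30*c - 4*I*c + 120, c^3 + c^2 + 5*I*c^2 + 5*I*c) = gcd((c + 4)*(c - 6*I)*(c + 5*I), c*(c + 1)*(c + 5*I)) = c + 5*I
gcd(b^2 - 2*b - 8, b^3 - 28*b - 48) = b + 2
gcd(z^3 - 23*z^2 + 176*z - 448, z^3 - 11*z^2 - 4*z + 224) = z^2 - 15*z + 56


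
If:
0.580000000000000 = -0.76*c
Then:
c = -0.76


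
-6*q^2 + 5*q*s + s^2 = (-q + s)*(6*q + s)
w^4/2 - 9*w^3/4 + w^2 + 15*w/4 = w*(w/2 + 1/2)*(w - 3)*(w - 5/2)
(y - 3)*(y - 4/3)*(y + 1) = y^3 - 10*y^2/3 - y/3 + 4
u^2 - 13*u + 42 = (u - 7)*(u - 6)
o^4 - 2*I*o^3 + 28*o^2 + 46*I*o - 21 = (o - 7*I)*(o + I)^2*(o + 3*I)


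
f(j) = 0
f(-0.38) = 0.00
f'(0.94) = 0.00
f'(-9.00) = 0.00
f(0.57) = 0.00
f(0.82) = 0.00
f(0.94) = 0.00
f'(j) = 0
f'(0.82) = 0.00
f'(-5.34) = 0.00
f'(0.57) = 0.00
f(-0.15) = 0.00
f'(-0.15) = 0.00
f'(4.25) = 0.00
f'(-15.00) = 0.00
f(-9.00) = 0.00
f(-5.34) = 0.00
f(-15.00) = 0.00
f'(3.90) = 0.00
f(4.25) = 0.00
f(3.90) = 0.00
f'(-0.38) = 0.00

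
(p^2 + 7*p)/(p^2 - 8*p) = (p + 7)/(p - 8)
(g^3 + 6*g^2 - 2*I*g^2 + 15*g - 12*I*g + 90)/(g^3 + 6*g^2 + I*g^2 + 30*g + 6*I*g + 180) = (g + 3*I)/(g + 6*I)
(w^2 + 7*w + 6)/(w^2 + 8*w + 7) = (w + 6)/(w + 7)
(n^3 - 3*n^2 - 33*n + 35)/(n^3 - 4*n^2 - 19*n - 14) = (n^2 + 4*n - 5)/(n^2 + 3*n + 2)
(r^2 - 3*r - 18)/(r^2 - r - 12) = (r - 6)/(r - 4)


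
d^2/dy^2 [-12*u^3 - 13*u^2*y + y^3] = 6*y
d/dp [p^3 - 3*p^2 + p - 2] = 3*p^2 - 6*p + 1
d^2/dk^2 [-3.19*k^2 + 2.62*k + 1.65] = -6.38000000000000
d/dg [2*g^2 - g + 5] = 4*g - 1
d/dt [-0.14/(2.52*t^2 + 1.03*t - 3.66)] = (0.7056*t + 0.1442)/(2.52*t^2 + 1.03*t - 3.66)^2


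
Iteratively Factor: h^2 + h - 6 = (h + 3)*(h - 2)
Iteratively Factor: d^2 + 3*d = (d)*(d + 3)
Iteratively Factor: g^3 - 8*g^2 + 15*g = (g - 5)*(g^2 - 3*g) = g*(g - 5)*(g - 3)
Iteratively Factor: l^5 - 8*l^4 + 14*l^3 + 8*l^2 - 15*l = (l + 1)*(l^4 - 9*l^3 + 23*l^2 - 15*l) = (l - 3)*(l + 1)*(l^3 - 6*l^2 + 5*l) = (l - 3)*(l - 1)*(l + 1)*(l^2 - 5*l) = l*(l - 3)*(l - 1)*(l + 1)*(l - 5)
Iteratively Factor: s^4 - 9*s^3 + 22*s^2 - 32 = (s - 4)*(s^3 - 5*s^2 + 2*s + 8) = (s - 4)^2*(s^2 - s - 2) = (s - 4)^2*(s - 2)*(s + 1)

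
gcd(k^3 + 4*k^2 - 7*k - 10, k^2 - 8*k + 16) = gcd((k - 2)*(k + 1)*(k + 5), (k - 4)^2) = 1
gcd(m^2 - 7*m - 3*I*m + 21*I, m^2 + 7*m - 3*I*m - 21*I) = m - 3*I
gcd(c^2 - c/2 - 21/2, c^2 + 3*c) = c + 3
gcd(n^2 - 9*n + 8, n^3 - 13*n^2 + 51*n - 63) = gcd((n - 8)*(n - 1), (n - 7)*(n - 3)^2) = 1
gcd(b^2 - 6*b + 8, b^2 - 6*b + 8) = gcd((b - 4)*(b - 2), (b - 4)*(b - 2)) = b^2 - 6*b + 8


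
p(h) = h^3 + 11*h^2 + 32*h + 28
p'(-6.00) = 8.00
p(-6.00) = 16.00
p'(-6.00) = 8.00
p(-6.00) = 16.00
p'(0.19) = 36.29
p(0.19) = 34.48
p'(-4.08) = -7.82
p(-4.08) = 12.63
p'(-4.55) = -5.99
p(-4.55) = 15.93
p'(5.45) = 241.01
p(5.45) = 691.01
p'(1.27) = 64.78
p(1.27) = 88.43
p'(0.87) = 53.41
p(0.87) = 64.82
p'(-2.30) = -2.73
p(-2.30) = 0.42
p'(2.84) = 118.68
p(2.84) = 230.51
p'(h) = 3*h^2 + 22*h + 32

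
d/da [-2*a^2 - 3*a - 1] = -4*a - 3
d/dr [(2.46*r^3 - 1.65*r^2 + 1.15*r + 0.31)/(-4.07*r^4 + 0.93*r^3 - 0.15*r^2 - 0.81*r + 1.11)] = (10.0122*r^6 - 13.431*r^5 + 15.207*r^4 - 1.0774*r^3 + 8.8359*r^2 - 3.57*r + 1.5276)/(16.5649*r^8 - 7.5702*r^7 + 2.0859*r^6 + 6.3144*r^5 - 10.5195*r^4 + 2.3076*r^3 + 0.3231*r^2 - 1.7982*r + 1.2321)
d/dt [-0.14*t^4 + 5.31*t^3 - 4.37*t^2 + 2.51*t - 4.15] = -0.56*t^3 + 15.93*t^2 - 8.74*t + 2.51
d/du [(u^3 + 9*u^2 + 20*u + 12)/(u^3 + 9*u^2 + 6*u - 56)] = 2*(-14*u^3 - 165*u^2 - 612*u - 596)/(u^6 + 18*u^5 + 93*u^4 - 4*u^3 - 972*u^2 - 672*u + 3136)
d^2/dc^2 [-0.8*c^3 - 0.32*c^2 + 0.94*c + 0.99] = -4.8*c - 0.64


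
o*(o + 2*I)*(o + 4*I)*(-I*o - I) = -I*o^4 + 6*o^3 - I*o^3 + 6*o^2 + 8*I*o^2 + 8*I*o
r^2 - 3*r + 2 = (r - 2)*(r - 1)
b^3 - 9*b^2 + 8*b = b*(b - 8)*(b - 1)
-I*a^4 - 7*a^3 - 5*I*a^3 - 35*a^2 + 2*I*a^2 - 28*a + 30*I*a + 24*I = (a + 4)*(a - 6*I)*(a - I)*(-I*a - I)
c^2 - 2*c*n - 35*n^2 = (c - 7*n)*(c + 5*n)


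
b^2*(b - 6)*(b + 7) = b^4 + b^3 - 42*b^2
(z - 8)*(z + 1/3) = z^2 - 23*z/3 - 8/3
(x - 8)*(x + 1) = x^2 - 7*x - 8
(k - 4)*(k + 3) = k^2 - k - 12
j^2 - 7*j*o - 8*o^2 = (j - 8*o)*(j + o)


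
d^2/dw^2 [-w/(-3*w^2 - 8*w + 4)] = 2*(4*w*(3*w + 4)^2 - (9*w + 8)*(3*w^2 + 8*w - 4))/(3*w^2 + 8*w - 4)^3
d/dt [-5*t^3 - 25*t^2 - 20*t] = -15*t^2 - 50*t - 20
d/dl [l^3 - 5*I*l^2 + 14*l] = 3*l^2 - 10*I*l + 14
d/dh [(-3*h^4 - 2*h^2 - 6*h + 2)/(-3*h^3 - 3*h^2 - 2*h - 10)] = (9*h^6 + 18*h^5 + 12*h^4 + 84*h^3 + 4*h^2 + 52*h + 64)/(9*h^6 + 18*h^5 + 21*h^4 + 72*h^3 + 64*h^2 + 40*h + 100)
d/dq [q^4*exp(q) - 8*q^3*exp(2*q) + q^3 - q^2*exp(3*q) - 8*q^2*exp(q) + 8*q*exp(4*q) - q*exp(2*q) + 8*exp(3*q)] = q^4*exp(q) - 16*q^3*exp(2*q) + 4*q^3*exp(q) - 3*q^2*exp(3*q) - 24*q^2*exp(2*q) - 8*q^2*exp(q) + 3*q^2 + 32*q*exp(4*q) - 2*q*exp(3*q) - 2*q*exp(2*q) - 16*q*exp(q) + 8*exp(4*q) + 24*exp(3*q) - exp(2*q)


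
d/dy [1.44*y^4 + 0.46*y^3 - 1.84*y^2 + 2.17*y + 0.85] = 5.76*y^3 + 1.38*y^2 - 3.68*y + 2.17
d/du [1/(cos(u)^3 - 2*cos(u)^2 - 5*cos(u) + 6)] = (3*cos(u)^2 - 4*cos(u) - 5)*sin(u)/(cos(u)^3 - 2*cos(u)^2 - 5*cos(u) + 6)^2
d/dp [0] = 0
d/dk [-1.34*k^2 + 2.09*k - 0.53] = 2.09 - 2.68*k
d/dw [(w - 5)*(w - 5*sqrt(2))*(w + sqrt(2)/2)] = 3*w^2 - 9*sqrt(2)*w - 10*w - 5 + 45*sqrt(2)/2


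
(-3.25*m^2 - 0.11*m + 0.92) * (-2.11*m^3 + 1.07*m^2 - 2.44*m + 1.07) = 6.8575*m^5 - 3.2454*m^4 + 5.8711*m^3 - 2.2247*m^2 - 2.3625*m + 0.9844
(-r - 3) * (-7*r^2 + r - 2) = 7*r^3 + 20*r^2 - r + 6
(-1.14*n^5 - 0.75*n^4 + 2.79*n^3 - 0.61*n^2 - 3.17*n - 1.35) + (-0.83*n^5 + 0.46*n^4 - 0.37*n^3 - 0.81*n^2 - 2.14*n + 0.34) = -1.97*n^5 - 0.29*n^4 + 2.42*n^3 - 1.42*n^2 - 5.31*n - 1.01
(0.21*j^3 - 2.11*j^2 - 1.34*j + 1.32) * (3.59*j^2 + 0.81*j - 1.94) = 0.7539*j^5 - 7.4048*j^4 - 6.9271*j^3 + 7.7468*j^2 + 3.6688*j - 2.5608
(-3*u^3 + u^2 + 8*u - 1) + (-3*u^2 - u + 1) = -3*u^3 - 2*u^2 + 7*u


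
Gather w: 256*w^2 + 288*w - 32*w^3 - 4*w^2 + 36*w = -32*w^3 + 252*w^2 + 324*w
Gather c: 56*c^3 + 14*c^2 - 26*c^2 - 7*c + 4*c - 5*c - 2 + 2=56*c^3 - 12*c^2 - 8*c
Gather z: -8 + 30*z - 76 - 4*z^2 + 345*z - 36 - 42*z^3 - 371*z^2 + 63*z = -42*z^3 - 375*z^2 + 438*z - 120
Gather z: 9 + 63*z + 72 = 63*z + 81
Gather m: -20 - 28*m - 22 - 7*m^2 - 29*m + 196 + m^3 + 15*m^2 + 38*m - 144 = m^3 + 8*m^2 - 19*m + 10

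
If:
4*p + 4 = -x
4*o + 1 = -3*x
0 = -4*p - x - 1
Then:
No Solution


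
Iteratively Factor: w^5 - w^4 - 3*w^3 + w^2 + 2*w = (w - 1)*(w^4 - 3*w^2 - 2*w) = (w - 1)*(w + 1)*(w^3 - w^2 - 2*w) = (w - 2)*(w - 1)*(w + 1)*(w^2 + w) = (w - 2)*(w - 1)*(w + 1)^2*(w)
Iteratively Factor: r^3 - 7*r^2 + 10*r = (r - 5)*(r^2 - 2*r) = r*(r - 5)*(r - 2)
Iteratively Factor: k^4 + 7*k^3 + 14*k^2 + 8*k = (k)*(k^3 + 7*k^2 + 14*k + 8) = k*(k + 4)*(k^2 + 3*k + 2) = k*(k + 1)*(k + 4)*(k + 2)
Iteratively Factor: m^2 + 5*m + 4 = (m + 4)*(m + 1)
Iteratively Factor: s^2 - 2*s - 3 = (s + 1)*(s - 3)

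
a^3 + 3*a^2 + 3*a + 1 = (a + 1)^3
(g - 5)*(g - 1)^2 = g^3 - 7*g^2 + 11*g - 5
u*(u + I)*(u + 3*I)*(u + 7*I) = u^4 + 11*I*u^3 - 31*u^2 - 21*I*u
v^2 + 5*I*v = v*(v + 5*I)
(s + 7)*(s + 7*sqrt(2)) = s^2 + 7*s + 7*sqrt(2)*s + 49*sqrt(2)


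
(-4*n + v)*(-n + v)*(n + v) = 4*n^3 - n^2*v - 4*n*v^2 + v^3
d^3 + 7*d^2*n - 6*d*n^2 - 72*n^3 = (d - 3*n)*(d + 4*n)*(d + 6*n)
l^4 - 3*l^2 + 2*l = l*(l - 1)^2*(l + 2)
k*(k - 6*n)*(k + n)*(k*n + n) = k^4*n - 5*k^3*n^2 + k^3*n - 6*k^2*n^3 - 5*k^2*n^2 - 6*k*n^3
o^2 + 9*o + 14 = (o + 2)*(o + 7)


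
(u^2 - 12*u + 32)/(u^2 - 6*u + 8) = (u - 8)/(u - 2)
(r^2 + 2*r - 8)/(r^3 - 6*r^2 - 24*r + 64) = 1/(r - 8)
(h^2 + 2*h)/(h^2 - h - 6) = h/(h - 3)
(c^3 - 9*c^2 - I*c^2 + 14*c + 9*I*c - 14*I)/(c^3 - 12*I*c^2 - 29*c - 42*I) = (c^3 - c^2*(9 + I) + c*(14 + 9*I) - 14*I)/(c^3 - 12*I*c^2 - 29*c - 42*I)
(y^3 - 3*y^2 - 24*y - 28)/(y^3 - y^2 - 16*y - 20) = (y - 7)/(y - 5)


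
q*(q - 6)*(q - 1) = q^3 - 7*q^2 + 6*q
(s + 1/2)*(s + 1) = s^2 + 3*s/2 + 1/2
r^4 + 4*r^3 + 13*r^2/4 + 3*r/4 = r*(r + 1/2)^2*(r + 3)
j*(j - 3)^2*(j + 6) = j^4 - 27*j^2 + 54*j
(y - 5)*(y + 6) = y^2 + y - 30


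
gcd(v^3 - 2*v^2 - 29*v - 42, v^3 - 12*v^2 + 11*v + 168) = v^2 - 4*v - 21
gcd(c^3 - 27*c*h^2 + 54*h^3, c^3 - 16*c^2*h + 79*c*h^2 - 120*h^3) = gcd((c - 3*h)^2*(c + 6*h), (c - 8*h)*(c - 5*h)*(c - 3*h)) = c - 3*h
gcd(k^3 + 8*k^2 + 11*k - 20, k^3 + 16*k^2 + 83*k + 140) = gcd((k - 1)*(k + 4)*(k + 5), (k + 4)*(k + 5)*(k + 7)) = k^2 + 9*k + 20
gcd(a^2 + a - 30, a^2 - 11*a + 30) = a - 5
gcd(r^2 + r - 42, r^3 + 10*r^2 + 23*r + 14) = r + 7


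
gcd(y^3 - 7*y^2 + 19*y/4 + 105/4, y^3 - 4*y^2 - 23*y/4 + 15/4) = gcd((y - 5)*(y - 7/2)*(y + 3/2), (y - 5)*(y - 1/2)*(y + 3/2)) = y^2 - 7*y/2 - 15/2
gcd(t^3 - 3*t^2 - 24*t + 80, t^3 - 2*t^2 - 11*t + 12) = t - 4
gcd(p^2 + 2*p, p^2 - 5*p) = p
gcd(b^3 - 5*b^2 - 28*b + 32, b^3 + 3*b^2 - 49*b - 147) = 1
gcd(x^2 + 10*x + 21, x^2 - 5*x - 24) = x + 3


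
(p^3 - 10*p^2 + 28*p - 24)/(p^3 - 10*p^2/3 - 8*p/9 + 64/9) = 9*(p^2 - 8*p + 12)/(9*p^2 - 12*p - 32)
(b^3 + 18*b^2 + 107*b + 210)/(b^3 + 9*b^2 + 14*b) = (b^2 + 11*b + 30)/(b*(b + 2))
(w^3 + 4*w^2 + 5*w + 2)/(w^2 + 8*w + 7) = (w^2 + 3*w + 2)/(w + 7)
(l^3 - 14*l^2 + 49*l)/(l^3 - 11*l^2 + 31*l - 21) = l*(l - 7)/(l^2 - 4*l + 3)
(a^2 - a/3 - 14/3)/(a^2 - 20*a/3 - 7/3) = (-3*a^2 + a + 14)/(-3*a^2 + 20*a + 7)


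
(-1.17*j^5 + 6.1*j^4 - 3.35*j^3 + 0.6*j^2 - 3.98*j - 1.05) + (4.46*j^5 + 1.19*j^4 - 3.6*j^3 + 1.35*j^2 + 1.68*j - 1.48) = 3.29*j^5 + 7.29*j^4 - 6.95*j^3 + 1.95*j^2 - 2.3*j - 2.53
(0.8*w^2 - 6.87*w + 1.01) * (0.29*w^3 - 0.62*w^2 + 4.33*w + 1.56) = 0.232*w^5 - 2.4883*w^4 + 8.0163*w^3 - 29.1253*w^2 - 6.3439*w + 1.5756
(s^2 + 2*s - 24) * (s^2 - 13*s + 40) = s^4 - 11*s^3 - 10*s^2 + 392*s - 960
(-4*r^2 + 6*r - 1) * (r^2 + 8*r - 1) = -4*r^4 - 26*r^3 + 51*r^2 - 14*r + 1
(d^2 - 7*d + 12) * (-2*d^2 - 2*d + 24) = -2*d^4 + 12*d^3 + 14*d^2 - 192*d + 288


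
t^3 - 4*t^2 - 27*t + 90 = (t - 6)*(t - 3)*(t + 5)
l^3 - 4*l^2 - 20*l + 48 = (l - 6)*(l - 2)*(l + 4)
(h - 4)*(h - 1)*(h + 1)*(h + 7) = h^4 + 3*h^3 - 29*h^2 - 3*h + 28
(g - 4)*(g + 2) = g^2 - 2*g - 8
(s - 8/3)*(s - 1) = s^2 - 11*s/3 + 8/3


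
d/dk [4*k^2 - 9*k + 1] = 8*k - 9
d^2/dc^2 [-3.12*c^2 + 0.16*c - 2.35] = -6.24000000000000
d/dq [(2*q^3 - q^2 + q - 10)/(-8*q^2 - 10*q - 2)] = (-8*q^4 - 20*q^3 + 3*q^2 - 78*q - 51)/(2*(16*q^4 + 40*q^3 + 33*q^2 + 10*q + 1))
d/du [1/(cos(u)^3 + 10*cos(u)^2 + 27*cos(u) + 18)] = (3*cos(u)^2 + 20*cos(u) + 27)*sin(u)/(cos(u)^3 + 10*cos(u)^2 + 27*cos(u) + 18)^2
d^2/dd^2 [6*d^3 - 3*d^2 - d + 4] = 36*d - 6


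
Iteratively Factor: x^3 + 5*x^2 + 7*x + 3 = (x + 1)*(x^2 + 4*x + 3) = (x + 1)^2*(x + 3)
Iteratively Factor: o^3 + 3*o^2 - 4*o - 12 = (o + 3)*(o^2 - 4) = (o + 2)*(o + 3)*(o - 2)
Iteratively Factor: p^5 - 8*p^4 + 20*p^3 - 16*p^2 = (p - 2)*(p^4 - 6*p^3 + 8*p^2) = (p - 2)^2*(p^3 - 4*p^2) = p*(p - 2)^2*(p^2 - 4*p) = p*(p - 4)*(p - 2)^2*(p)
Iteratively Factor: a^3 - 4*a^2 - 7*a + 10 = (a + 2)*(a^2 - 6*a + 5) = (a - 5)*(a + 2)*(a - 1)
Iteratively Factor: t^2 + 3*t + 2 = (t + 1)*(t + 2)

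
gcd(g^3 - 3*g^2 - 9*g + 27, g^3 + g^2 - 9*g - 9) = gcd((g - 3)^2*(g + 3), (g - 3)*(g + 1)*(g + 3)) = g^2 - 9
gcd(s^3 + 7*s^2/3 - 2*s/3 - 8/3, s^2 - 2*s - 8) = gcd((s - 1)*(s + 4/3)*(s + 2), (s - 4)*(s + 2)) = s + 2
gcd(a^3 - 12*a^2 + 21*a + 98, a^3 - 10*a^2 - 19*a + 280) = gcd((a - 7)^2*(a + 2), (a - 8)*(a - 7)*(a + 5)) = a - 7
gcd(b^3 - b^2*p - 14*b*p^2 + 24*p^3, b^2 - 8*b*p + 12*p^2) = -b + 2*p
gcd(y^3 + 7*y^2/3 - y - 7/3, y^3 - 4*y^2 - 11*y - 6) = y + 1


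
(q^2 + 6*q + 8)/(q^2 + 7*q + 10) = (q + 4)/(q + 5)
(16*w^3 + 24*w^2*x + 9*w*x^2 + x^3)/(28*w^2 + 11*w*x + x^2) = (4*w^2 + 5*w*x + x^2)/(7*w + x)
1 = 1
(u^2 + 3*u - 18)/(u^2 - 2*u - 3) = (u + 6)/(u + 1)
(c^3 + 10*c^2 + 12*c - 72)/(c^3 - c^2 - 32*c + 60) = (c + 6)/(c - 5)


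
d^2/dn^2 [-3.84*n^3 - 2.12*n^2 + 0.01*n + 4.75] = -23.04*n - 4.24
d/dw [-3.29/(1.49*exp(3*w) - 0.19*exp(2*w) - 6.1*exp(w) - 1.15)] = (14.7063*exp(2*w) - 1.2502*exp(w) - 20.069)*exp(w)/(-1.49*exp(3*w) + 0.19*exp(2*w) + 6.1*exp(w) + 1.15)^2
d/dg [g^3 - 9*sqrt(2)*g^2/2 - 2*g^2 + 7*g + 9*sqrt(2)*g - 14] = 3*g^2 - 9*sqrt(2)*g - 4*g + 7 + 9*sqrt(2)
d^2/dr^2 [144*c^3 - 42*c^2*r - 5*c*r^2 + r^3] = -10*c + 6*r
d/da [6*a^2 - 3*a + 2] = 12*a - 3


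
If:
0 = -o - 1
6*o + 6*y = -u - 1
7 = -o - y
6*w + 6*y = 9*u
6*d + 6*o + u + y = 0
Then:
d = -29/6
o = -1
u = 41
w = 135/2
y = -6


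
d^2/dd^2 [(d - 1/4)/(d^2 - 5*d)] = (3*d*(7 - 4*d)*(d - 5) + (2*d - 5)^2*(4*d - 1))/(2*d^3*(d - 5)^3)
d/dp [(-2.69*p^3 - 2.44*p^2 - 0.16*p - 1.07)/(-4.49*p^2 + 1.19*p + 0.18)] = (12.0781*p^4 - 6.4022*p^3 - 5.0746*p^2 - 10.487*p + 1.2445)/(20.1601*p^4 - 10.6862*p^3 - 0.2003*p^2 + 0.4284*p + 0.0324)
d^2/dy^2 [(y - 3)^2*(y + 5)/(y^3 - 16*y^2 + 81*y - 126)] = 6*(5*y^3 - 57*y^2 + 111*y + 317)/(y^6 - 39*y^5 + 633*y^4 - 5473*y^3 + 26586*y^2 - 68796*y + 74088)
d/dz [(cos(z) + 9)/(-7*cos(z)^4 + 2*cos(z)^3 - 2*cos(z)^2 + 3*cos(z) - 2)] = (-21*(1 - cos(2*z))^2/4 - 222*cos(z) + 5*cos(2*z) - 62*cos(3*z) + 55)*sin(z)/(7*cos(z)^4 - 2*cos(z)^3 + 2*cos(z)^2 - 3*cos(z) + 2)^2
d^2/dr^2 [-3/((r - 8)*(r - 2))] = 6*(-(r - 8)^2 - (r - 8)*(r - 2) - (r - 2)^2)/((r - 8)^3*(r - 2)^3)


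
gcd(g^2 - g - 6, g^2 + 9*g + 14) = g + 2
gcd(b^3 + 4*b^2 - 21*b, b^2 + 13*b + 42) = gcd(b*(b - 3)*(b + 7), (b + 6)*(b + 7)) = b + 7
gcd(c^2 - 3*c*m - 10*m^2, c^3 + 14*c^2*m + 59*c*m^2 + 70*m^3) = c + 2*m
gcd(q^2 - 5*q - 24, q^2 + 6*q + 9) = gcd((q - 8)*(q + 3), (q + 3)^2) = q + 3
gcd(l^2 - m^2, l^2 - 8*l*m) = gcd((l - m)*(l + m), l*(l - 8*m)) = 1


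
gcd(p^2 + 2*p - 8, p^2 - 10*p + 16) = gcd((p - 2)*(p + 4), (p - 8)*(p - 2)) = p - 2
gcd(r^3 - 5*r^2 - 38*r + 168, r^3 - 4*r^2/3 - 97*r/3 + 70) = r + 6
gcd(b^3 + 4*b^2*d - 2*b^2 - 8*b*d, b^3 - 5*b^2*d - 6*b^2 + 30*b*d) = b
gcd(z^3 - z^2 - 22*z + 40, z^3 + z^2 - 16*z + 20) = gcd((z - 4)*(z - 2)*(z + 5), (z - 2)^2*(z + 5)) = z^2 + 3*z - 10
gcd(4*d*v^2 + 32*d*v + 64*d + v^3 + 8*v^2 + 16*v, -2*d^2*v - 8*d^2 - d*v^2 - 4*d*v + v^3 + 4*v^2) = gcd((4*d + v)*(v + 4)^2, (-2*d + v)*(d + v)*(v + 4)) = v + 4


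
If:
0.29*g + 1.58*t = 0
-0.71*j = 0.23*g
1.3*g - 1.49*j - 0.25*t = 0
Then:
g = 0.00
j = 0.00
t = 0.00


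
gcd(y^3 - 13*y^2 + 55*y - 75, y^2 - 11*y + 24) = y - 3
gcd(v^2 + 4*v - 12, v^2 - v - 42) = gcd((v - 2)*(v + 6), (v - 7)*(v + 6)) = v + 6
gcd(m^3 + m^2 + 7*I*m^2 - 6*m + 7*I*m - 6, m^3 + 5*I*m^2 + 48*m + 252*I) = m + 6*I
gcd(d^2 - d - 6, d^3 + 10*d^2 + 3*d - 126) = d - 3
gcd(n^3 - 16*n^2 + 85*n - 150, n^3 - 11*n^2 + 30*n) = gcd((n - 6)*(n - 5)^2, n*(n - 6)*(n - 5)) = n^2 - 11*n + 30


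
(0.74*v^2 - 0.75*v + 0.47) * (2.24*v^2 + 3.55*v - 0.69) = 1.6576*v^4 + 0.947*v^3 - 2.1203*v^2 + 2.186*v - 0.3243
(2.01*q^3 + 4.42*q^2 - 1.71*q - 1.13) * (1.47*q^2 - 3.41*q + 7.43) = 2.9547*q^5 - 0.3567*q^4 - 2.6516*q^3 + 37.0106*q^2 - 8.852*q - 8.3959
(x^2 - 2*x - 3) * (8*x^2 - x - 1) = 8*x^4 - 17*x^3 - 23*x^2 + 5*x + 3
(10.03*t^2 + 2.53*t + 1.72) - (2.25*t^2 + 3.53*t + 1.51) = 7.78*t^2 - 1.0*t + 0.21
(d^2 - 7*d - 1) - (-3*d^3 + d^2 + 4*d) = 3*d^3 - 11*d - 1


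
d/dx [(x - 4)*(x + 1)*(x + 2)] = 3*x^2 - 2*x - 10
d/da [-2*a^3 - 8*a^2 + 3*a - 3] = -6*a^2 - 16*a + 3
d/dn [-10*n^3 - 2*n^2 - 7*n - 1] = -30*n^2 - 4*n - 7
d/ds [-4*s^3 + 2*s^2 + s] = -12*s^2 + 4*s + 1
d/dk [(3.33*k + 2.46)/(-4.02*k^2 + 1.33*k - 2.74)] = (13.3866*k^2 + 19.7784*k - 12.396)/(16.1604*k^4 - 10.6932*k^3 + 23.7985*k^2 - 7.2884*k + 7.5076)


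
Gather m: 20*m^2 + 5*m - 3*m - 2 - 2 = 20*m^2 + 2*m - 4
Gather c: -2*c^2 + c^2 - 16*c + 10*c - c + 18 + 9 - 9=-c^2 - 7*c + 18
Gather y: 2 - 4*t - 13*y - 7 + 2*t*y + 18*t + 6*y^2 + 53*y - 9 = 14*t + 6*y^2 + y*(2*t + 40) - 14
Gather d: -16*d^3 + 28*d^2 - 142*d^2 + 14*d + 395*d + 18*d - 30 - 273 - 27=-16*d^3 - 114*d^2 + 427*d - 330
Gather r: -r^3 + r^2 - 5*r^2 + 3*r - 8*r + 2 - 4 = -r^3 - 4*r^2 - 5*r - 2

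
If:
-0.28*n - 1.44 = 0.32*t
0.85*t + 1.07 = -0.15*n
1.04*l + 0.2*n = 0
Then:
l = 0.89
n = -4.64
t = -0.44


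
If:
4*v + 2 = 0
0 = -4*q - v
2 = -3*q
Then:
No Solution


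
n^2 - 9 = (n - 3)*(n + 3)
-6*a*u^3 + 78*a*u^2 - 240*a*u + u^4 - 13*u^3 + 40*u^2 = u*(-6*a + u)*(u - 8)*(u - 5)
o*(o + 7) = o^2 + 7*o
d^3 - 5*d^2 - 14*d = d*(d - 7)*(d + 2)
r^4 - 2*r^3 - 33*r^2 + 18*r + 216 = (r - 6)*(r - 3)*(r + 3)*(r + 4)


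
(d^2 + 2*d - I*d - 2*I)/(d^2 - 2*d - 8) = (d - I)/(d - 4)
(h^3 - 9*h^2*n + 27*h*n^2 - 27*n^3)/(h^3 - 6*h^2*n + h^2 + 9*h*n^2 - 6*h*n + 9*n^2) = (h - 3*n)/(h + 1)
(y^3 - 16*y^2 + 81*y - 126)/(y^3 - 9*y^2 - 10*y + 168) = (y - 3)/(y + 4)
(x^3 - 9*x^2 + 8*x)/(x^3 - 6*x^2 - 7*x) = (-x^2 + 9*x - 8)/(-x^2 + 6*x + 7)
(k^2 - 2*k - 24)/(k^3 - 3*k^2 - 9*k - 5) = (-k^2 + 2*k + 24)/(-k^3 + 3*k^2 + 9*k + 5)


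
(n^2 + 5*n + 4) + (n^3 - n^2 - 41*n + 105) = n^3 - 36*n + 109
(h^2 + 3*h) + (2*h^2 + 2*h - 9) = 3*h^2 + 5*h - 9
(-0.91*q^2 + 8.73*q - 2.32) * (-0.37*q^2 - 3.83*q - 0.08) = 0.3367*q^4 + 0.2552*q^3 - 32.5047*q^2 + 8.1872*q + 0.1856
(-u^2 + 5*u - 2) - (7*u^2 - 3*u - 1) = -8*u^2 + 8*u - 1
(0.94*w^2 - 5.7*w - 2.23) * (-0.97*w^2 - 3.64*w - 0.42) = -0.9118*w^4 + 2.1074*w^3 + 22.5163*w^2 + 10.5112*w + 0.9366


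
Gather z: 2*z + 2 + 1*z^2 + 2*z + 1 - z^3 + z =-z^3 + z^2 + 5*z + 3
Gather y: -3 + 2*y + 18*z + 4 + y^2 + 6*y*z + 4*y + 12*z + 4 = y^2 + y*(6*z + 6) + 30*z + 5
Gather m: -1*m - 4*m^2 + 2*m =-4*m^2 + m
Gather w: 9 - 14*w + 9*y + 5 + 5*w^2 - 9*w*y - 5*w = 5*w^2 + w*(-9*y - 19) + 9*y + 14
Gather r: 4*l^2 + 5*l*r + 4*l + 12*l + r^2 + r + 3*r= 4*l^2 + 16*l + r^2 + r*(5*l + 4)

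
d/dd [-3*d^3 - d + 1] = -9*d^2 - 1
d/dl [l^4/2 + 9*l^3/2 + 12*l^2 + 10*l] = 2*l^3 + 27*l^2/2 + 24*l + 10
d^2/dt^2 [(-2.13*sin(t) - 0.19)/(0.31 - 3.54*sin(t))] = (-1.06581410364015e-14*sin(t)^3 - 4.718466*sin(t)^2 - 0.413198999999993*sin(t) + 9.436932)/(44.361864*sin(t)^3 - 11.654388*sin(t)^2 + 1.020582*sin(t) - 0.029791)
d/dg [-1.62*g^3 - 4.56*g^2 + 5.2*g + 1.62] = -4.86*g^2 - 9.12*g + 5.2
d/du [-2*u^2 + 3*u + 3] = 3 - 4*u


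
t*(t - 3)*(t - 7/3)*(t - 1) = t^4 - 19*t^3/3 + 37*t^2/3 - 7*t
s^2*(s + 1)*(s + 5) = s^4 + 6*s^3 + 5*s^2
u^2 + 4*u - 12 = (u - 2)*(u + 6)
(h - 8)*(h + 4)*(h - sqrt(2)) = h^3 - 4*h^2 - sqrt(2)*h^2 - 32*h + 4*sqrt(2)*h + 32*sqrt(2)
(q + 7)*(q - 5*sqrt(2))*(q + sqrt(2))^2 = q^4 - 3*sqrt(2)*q^3 + 7*q^3 - 21*sqrt(2)*q^2 - 18*q^2 - 126*q - 10*sqrt(2)*q - 70*sqrt(2)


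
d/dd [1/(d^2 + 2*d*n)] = 2*(-d - n)/(d^2*(d + 2*n)^2)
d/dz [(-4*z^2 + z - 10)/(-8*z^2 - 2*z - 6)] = (8*z^2 - 56*z - 13)/(2*(16*z^4 + 8*z^3 + 25*z^2 + 6*z + 9))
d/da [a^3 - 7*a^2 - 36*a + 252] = 3*a^2 - 14*a - 36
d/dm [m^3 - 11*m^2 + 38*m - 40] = 3*m^2 - 22*m + 38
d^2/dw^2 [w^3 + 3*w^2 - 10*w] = 6*w + 6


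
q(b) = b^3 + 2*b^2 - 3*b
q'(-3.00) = 12.00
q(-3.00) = 0.00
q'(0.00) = -3.00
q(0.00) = 0.00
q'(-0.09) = -3.34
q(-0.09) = 0.29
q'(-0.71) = -4.33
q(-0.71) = 2.78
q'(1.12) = 5.24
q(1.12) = 0.55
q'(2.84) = 32.56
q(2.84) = 30.52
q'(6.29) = 140.85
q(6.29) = 309.12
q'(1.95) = 16.21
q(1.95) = 9.17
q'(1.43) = 8.85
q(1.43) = 2.72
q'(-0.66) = -4.33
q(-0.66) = 2.56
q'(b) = 3*b^2 + 4*b - 3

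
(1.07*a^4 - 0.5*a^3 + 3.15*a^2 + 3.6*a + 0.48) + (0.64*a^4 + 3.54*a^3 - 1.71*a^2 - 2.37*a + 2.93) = 1.71*a^4 + 3.04*a^3 + 1.44*a^2 + 1.23*a + 3.41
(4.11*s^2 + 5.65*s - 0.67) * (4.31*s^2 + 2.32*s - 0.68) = 17.7141*s^4 + 33.8867*s^3 + 7.4255*s^2 - 5.3964*s + 0.4556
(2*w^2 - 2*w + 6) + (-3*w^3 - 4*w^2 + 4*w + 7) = -3*w^3 - 2*w^2 + 2*w + 13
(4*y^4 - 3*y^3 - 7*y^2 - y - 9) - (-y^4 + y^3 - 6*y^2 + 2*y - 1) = 5*y^4 - 4*y^3 - y^2 - 3*y - 8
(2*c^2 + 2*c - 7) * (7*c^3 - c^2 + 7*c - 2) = 14*c^5 + 12*c^4 - 37*c^3 + 17*c^2 - 53*c + 14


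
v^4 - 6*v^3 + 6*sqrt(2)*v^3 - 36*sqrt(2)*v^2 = v^2*(v - 6)*(v + 6*sqrt(2))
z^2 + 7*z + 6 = (z + 1)*(z + 6)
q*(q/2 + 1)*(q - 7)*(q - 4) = q^4/2 - 9*q^3/2 + 3*q^2 + 28*q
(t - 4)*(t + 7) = t^2 + 3*t - 28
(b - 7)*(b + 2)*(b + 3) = b^3 - 2*b^2 - 29*b - 42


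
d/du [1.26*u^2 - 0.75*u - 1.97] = 2.52*u - 0.75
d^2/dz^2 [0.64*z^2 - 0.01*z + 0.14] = 1.28000000000000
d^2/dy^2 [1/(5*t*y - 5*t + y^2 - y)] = 2*(-5*t*y + 5*t - y^2 + y + (5*t + 2*y - 1)^2)/(5*t*y - 5*t + y^2 - y)^3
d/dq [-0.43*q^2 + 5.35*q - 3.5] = 5.35 - 0.86*q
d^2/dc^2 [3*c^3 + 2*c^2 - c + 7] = 18*c + 4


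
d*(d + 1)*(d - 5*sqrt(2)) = d^3 - 5*sqrt(2)*d^2 + d^2 - 5*sqrt(2)*d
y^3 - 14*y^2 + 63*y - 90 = (y - 6)*(y - 5)*(y - 3)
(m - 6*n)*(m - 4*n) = m^2 - 10*m*n + 24*n^2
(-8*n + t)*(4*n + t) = -32*n^2 - 4*n*t + t^2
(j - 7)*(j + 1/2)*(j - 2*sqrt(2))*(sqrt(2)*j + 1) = sqrt(2)*j^4 - 13*sqrt(2)*j^3/2 - 3*j^3 - 11*sqrt(2)*j^2/2 + 39*j^2/2 + 21*j/2 + 13*sqrt(2)*j + 7*sqrt(2)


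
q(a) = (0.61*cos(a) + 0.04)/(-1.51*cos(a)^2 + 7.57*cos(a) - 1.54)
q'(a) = (-3.02*sin(a)*cos(a) + 7.57*sin(a))*(0.61*cos(a) + 0.04)/(-1.51*cos(a)^2 + 7.57*cos(a) - 1.54)^2 - 0.61*sin(a)/(-1.51*cos(a)^2 + 7.57*cos(a) - 1.54)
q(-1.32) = 0.78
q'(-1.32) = -18.54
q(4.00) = 0.05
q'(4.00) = -0.01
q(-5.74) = 0.15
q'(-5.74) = 0.02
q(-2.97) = 0.05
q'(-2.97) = -0.00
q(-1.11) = 0.20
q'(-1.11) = -0.39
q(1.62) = -0.01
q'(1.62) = 0.34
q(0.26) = 0.14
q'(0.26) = 0.00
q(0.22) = 0.14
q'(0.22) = 0.00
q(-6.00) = 0.14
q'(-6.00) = 0.00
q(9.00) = 0.05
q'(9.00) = 0.00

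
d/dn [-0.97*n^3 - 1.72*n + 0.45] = -2.91*n^2 - 1.72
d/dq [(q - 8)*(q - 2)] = 2*q - 10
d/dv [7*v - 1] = 7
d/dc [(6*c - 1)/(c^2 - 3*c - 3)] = (-6*c^2 + 2*c - 21)/(c^4 - 6*c^3 + 3*c^2 + 18*c + 9)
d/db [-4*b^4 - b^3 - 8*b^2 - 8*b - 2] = -16*b^3 - 3*b^2 - 16*b - 8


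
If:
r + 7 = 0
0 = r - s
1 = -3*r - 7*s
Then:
No Solution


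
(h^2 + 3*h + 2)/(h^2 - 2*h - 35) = (h^2 + 3*h + 2)/(h^2 - 2*h - 35)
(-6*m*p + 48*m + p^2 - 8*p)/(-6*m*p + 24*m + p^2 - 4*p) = (p - 8)/(p - 4)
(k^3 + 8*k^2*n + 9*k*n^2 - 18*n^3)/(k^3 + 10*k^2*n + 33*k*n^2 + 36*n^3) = (k^2 + 5*k*n - 6*n^2)/(k^2 + 7*k*n + 12*n^2)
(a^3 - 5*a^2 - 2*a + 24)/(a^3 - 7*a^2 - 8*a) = (-a^3 + 5*a^2 + 2*a - 24)/(a*(-a^2 + 7*a + 8))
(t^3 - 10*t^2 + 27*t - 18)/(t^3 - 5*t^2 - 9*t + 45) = (t^2 - 7*t + 6)/(t^2 - 2*t - 15)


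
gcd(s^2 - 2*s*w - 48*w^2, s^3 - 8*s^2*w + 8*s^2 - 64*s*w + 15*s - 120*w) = s - 8*w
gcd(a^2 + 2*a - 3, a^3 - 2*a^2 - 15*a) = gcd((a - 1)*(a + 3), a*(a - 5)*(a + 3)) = a + 3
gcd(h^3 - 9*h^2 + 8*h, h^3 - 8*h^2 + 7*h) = h^2 - h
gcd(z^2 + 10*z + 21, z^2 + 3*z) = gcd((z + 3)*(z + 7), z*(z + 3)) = z + 3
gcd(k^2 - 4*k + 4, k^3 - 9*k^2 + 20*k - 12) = k - 2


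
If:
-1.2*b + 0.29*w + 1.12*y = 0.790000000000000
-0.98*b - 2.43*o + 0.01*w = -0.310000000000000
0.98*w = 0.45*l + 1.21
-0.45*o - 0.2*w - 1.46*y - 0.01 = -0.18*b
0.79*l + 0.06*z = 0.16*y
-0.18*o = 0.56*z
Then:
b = -0.74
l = -0.07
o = 0.43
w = 1.20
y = -0.39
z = -0.14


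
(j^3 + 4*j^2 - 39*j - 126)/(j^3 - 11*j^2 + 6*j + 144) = (j + 7)/(j - 8)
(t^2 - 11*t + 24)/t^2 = 1 - 11/t + 24/t^2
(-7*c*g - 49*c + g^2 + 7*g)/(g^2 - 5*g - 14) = (7*c*g + 49*c - g^2 - 7*g)/(-g^2 + 5*g + 14)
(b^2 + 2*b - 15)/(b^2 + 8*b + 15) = (b - 3)/(b + 3)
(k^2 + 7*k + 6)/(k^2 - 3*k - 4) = (k + 6)/(k - 4)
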